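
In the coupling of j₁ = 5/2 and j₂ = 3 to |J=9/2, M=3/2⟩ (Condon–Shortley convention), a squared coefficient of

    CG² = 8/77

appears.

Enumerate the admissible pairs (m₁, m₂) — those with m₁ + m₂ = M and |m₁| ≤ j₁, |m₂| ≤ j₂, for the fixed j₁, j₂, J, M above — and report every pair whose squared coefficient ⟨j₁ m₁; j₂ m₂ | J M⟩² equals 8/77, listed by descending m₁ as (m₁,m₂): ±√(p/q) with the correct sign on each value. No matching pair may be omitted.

Admissible pairs with m₁+m₂ = M = 3/2: (-3/2,3), (-1/2,2), (1/2,1), (3/2,0), (5/2,-1)
  (m₁,m₂)=(5/2,-1): CG² = 50/231, CG = +√(50/231)
  (m₁,m₂)=(3/2,0): CG² = 45/154, CG = +√(45/154)
  (m₁,m₂)=(1/2,1): CG² = 5/231, CG = −√(5/231)
  (m₁,m₂)=(-1/2,2): CG² = 169/462, CG = −√(169/462)
  (m₁,m₂)=(-3/2,3): CG² = 8/77, CG = −√(8/77)   ← matches the target
Pairs with CG² = 8/77: (-3/2,3): −√(8/77)

(-3/2,3): −√(8/77)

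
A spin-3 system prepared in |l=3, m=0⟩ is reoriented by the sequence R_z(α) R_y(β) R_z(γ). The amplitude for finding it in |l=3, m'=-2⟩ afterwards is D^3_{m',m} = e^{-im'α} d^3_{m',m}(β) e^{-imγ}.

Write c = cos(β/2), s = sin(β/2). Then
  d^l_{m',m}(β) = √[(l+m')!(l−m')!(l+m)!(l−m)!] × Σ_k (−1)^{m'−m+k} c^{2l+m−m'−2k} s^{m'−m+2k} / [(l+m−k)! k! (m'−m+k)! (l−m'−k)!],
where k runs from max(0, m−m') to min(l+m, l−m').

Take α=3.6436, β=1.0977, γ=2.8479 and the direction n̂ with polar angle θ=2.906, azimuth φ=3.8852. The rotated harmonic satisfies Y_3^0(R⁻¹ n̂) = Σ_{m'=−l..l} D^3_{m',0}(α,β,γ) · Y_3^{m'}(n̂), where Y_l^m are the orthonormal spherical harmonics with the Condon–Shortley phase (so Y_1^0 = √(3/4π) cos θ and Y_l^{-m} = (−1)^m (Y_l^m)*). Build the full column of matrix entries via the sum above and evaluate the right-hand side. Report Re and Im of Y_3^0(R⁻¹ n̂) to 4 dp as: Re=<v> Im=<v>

Re=0.2439 Im=0.0000

Need the full column D^3_{m',0} for m'=−3..3 at α=3.6436, β=1.0977, γ=2.8479.
cos(β/2)=0.853125, sin(β/2)=0.521706
d^3_{-3,0}: single k=3 term ⇒ +0.394305;  D = -0.025523-0.393478i
d^3_{-2,0}: k∈[2..3] ⇒ +0.789703 -0.295319 = +0.494384;  D = +0.265445+0.417079i
d^3_{-1,0}: k∈[1..3] ⇒ +0.816733 -0.916281 +0.114218 = +0.014670;  D = -0.012860-0.007059i
d^3_{0,0}: k∈[0..3] ⇒ +0.385546 -1.297615 +0.485258 -0.020163 = -0.446974;  D = -0.446974+0.000000i
d^3_{1,0}: k∈[0..2] ⇒ -0.816733 +0.916281 -0.114218 = -0.014670;  D = +0.012860-0.007059i
d^3_{2,0}: k∈[0..1] ⇒ +0.789703 -0.295319 = +0.494384;  D = +0.265445-0.417079i
d^3_{3,0}: single k=0 term ⇒ -0.394305;  D = +0.025523-0.393478i
Y_3^{m'}(θ=2.906,φ=3.8852) and Σ D·Y over m':
  (-0.0255-0.3935i)·(+0.0033+0.0042i)  (+0.2654+0.4171i)·(-0.0045+0.0540i)  (-0.0129-0.0071i)·(-0.2070+0.1904i)  (-0.4470+0.0000i)·(-0.6269+0.0000i)  (+0.0129-0.0071i)·(+0.2070+0.1904i)  (+0.2654-0.4171i)·(-0.0045-0.0540i)  (+0.0255-0.3935i)·(-0.0033+0.0042i)
Y_3^0(R⁻¹ n̂) = +0.243936+0.000000i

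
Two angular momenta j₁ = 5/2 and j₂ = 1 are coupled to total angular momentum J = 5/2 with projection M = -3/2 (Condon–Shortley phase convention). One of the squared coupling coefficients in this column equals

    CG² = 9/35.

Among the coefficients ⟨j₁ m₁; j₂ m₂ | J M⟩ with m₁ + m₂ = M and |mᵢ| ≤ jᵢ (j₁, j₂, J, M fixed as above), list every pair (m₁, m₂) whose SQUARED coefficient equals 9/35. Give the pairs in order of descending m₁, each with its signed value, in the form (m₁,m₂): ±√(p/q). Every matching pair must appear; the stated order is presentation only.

Admissible pairs with m₁+m₂ = M = -3/2: (-5/2,1), (-3/2,0), (-1/2,-1)
  (m₁,m₂)=(-1/2,-1): CG² = 16/35, CG = +√(16/35)
  (m₁,m₂)=(-3/2,0): CG² = 9/35, CG = −√(9/35)   ← matches the target
  (m₁,m₂)=(-5/2,1): CG² = 2/7, CG = −√(2/7)
Pairs with CG² = 9/35: (-3/2,0): −√(9/35)

(-3/2,0): −√(9/35)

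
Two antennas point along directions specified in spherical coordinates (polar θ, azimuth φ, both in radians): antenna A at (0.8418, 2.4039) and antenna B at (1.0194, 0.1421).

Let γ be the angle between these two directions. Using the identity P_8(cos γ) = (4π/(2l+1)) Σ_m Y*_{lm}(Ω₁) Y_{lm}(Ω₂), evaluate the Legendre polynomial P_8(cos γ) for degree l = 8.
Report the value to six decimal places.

0.243181

Term-by-term m-sum for l=8 (normalisation 4π/17 = 0.739198):
  term(m=-8) = +0.005134-0.004832i   from Y*(Ω₁)=+0.045806+0.018383i, Y(Ω₂)=+0.060064-0.129596i
  term(m=-7) = -0.061480-0.007703i   from Y*(Ω₁)=-0.076927-0.158660i, Y(Ω₂)=+0.191426-0.294681i
  term(m=-6) = +0.088114+0.138575i   from Y*(Ω₁)=-0.103471+0.351565i, Y(Ω₂)=+0.294860-0.337414i
  term(m=-5) = +0.030058-0.092739i   from Y*(Ω₁)=+0.390372-0.237661i, Y(Ω₂)=+0.161697-0.139124i
  term(m=-4) = +0.048574-0.019265i   from Y*(Ω₁)=-0.232384-0.044890i, Y(Ω₂)=-0.186066+0.118843i
  term(m=-3) = +0.061521+0.033786i   from Y*(Ω₁)=-0.124091-0.165875i, Y(Ω₂)=-0.308498+0.140104i
  term(m=-2) = +0.003849+0.020144i   from Y*(Ω₁)=-0.034516+0.360658i, Y(Ω₂)=+0.054333-0.015871i
  term(m=-1) = -0.010232+0.012372i   from Y*(Ω₁)=-0.034373+0.031240i, Y(Ω₂)=+0.342158-0.048951i
  term(m=+0) = -0.002094+0.000000i   from Y*(Ω₁)=+0.367016-0.000000i, Y(Ω₂)=-0.005707+0.000000i
  term(m=+1) = -0.010232-0.012372i   from Y*(Ω₁)=+0.034373+0.031240i, Y(Ω₂)=-0.342158-0.048951i
  term(m=+2) = +0.003849-0.020144i   from Y*(Ω₁)=-0.034516-0.360658i, Y(Ω₂)=+0.054333+0.015871i
  term(m=+3) = +0.061521-0.033786i   from Y*(Ω₁)=+0.124091-0.165875i, Y(Ω₂)=+0.308498+0.140104i
  term(m=+4) = +0.048574+0.019265i   from Y*(Ω₁)=-0.232384+0.044890i, Y(Ω₂)=-0.186066-0.118843i
  term(m=+5) = +0.030058+0.092739i   from Y*(Ω₁)=-0.390372-0.237661i, Y(Ω₂)=-0.161697-0.139124i
  term(m=+6) = +0.088114-0.138575i   from Y*(Ω₁)=-0.103471-0.351565i, Y(Ω₂)=+0.294860+0.337414i
  term(m=+7) = -0.061480+0.007703i   from Y*(Ω₁)=+0.076927-0.158660i, Y(Ω₂)=-0.191426-0.294681i
  term(m=+8) = +0.005134+0.004832i   from Y*(Ω₁)=+0.045806-0.018383i, Y(Ω₂)=+0.060064+0.129596i
Total Σ_m = +0.328980+0.000000i. Multiply by 0.739198: +0.243181+0.000000i. P_8(cos γ) = 0.243181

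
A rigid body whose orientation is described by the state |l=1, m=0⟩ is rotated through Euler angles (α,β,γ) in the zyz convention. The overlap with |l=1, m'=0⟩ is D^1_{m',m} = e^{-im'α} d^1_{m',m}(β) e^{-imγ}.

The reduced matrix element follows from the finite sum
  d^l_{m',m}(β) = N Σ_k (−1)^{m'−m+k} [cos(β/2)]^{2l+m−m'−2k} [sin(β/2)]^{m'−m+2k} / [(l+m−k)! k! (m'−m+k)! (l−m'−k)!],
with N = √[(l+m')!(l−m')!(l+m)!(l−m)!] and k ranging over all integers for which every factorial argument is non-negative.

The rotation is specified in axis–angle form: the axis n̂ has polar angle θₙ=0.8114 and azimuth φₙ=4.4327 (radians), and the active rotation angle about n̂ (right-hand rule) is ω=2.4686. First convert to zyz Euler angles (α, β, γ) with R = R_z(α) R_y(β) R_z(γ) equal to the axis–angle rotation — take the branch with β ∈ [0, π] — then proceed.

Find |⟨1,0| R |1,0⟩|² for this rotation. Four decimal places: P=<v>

P=0.0039

Axis–angle → zyz. n̂ = (sinθₙcosφₙ, sinθₙsinφₙ, cosθₙ) = (-0.200211, -0.697069, +0.688484), ω = 2.4686.
R = I cosω + sinω [n̂]ₓ + (1−cosω) n̂n̂ᵀ gives
  R = [-0.710531, -0.180460, -0.680132; +0.677843, +0.083905, -0.730403; +0.188875, -0.979997, +0.062707]
β = atan2(√(R₁₃²+R₂₃²), R₃₃) = 1.508048; α = atan2(R₂₃, R₁₃) mod 2π = 3.962615; γ = atan2(R₃₂, −R₃₁) mod 2π = 4.521993
Split into d^1_{0,0}(β=1.5080) × two z-phases.
Half-angle: c=0.728940, s=0.684578. N=√(1·1·1·1)=1.000000
k: max(0,(0)−(0))=0 … min(1+(0),1−(0))=1
  k=0: (−1)^0·1.0000/(1)·0.7289^2·0.6846^0 = +0.531353
  k=1: (−1)^1·1.0000/(1)·0.7289^0·0.6846^2 = -0.468647
d^1_{0,0}(1.5080) = +0.531353 -0.468647 = +0.062707
|D^1_{0,0}|² = |d^1_{0,0}(β)|² = (+0.062707)² = 0.003932 (the z-rotation phases have unit modulus)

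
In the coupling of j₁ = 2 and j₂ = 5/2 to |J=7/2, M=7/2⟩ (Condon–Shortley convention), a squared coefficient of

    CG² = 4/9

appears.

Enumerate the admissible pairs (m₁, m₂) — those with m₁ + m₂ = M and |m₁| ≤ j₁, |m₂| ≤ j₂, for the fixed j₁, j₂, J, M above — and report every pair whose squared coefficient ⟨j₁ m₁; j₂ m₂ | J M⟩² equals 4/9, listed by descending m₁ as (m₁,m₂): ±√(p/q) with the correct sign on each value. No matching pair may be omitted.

(2,3/2): +√(4/9)

Admissible pairs with m₁+m₂ = M = 7/2: (1,5/2), (2,3/2)
  (m₁,m₂)=(2,3/2): CG² = 4/9, CG = +√(4/9)   ← matches the target
  (m₁,m₂)=(1,5/2): CG² = 5/9, CG = −√(5/9)
Pairs with CG² = 4/9: (2,3/2): +√(4/9)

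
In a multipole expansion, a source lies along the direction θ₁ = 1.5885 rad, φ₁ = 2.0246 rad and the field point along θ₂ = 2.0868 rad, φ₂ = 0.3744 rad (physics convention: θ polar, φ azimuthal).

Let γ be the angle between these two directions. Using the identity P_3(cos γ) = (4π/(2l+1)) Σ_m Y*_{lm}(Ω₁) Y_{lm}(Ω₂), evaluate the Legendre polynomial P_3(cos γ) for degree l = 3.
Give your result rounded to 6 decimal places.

0.089824

Term-by-term m-sum for l=3 (normalisation 4π/7 = 1.795196):
  term(m=-3) = +0.027017-0.111263i   from Y*(Ω₁)=+0.407919-0.086683i, Y(Ω₂)=+0.118826-0.247506i
  term(m=-2) = -0.006813-0.001091i   from Y*(Ω₁)=+0.011135+0.014253i, Y(Ω₂)=-0.279447+0.259706i
  term(m=-1) = +0.001563-0.019641i   from Y*(Ω₁)=+0.141434-0.289969i, Y(Ω₂)=+0.056841-0.022335i
  term(m=+0) = +0.006502+0.000000i   from Y*(Ω₁)=+0.019808-0.000000i, Y(Ω₂)=+0.328253+0.000000i
  term(m=+1) = +0.001563+0.019641i   from Y*(Ω₁)=-0.141434-0.289969i, Y(Ω₂)=-0.056841-0.022335i
  term(m=+2) = -0.006813+0.001091i   from Y*(Ω₁)=+0.011135-0.014253i, Y(Ω₂)=-0.279447-0.259706i
  term(m=+3) = +0.027017+0.111263i   from Y*(Ω₁)=-0.407919-0.086683i, Y(Ω₂)=-0.118826-0.247506i
Σ over m = +0.050036-0.000000i; ×(4π/7) → +0.089824-0.000000i. Real part: 0.089824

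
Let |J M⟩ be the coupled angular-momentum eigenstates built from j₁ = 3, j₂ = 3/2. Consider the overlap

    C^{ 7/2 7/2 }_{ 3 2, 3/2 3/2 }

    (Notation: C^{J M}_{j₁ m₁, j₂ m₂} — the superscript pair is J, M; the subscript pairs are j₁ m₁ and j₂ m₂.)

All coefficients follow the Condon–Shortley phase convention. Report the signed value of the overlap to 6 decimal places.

triangle: 1!*5!*2!/9! = 240/362880
(j±m)!: 5!*1!*3!*0!*7!*0! = 3628800
prefactor² = (2J+1)*Δ*N² = 19200
  k=1: −1/(1!*0!*0!*2!*5!*0!) = -1/240
Σ = -1/240  ⇒  CG² = 19200*(-1/240)² = 1/3
CG = −√(1/3) = -0.577350

−√(1/3) ≈ -0.577350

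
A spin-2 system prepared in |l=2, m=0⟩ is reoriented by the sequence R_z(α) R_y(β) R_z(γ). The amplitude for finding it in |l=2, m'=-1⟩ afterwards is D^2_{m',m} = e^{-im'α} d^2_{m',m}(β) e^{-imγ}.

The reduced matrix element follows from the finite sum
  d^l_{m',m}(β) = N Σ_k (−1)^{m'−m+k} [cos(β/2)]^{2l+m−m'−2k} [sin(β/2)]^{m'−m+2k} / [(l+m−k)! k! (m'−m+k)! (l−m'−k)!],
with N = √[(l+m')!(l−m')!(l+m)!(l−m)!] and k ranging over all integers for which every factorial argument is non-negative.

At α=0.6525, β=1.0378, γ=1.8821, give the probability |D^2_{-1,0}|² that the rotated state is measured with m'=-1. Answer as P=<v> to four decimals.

D^2_{-1,0}(0.6525,1.0378,1.8821) = e^{-i·-1·0.6525}·d^2_{-1,0}(1.0378)·e^{-i·0·1.8821}. Compute d first:
Half-angle: c=0.868365, s=0.495925. N=√(1·6·2·2)=4.898979
Admissible k: 1..2 (factorial args all ≥0)
  k=1: (−1)^0·4.8990/(2)·0.8684^3·0.4959^1 = +0.795425
  k=2: (−1)^1·4.8990/(2)·0.8684^1·0.4959^3 = -0.259434
d^2_{-1,0}(1.0378) = +0.795425 -0.259434 = +0.535991
|D^2_{-1,0}|² = |d^2_{-1,0}(β)|² = (+0.535991)² = 0.287286 (the z-rotation phases have unit modulus)

P=0.2873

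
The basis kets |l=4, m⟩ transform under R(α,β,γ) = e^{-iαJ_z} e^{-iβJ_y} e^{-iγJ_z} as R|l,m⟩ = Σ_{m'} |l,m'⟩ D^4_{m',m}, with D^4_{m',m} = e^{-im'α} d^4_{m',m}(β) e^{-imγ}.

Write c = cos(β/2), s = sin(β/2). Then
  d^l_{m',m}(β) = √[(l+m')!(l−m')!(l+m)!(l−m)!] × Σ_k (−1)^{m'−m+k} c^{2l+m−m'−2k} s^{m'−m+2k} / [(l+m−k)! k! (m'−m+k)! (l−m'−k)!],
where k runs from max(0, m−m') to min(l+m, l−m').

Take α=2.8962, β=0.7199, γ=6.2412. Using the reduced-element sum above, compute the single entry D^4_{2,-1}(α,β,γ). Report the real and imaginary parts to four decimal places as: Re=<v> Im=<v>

D^4_{2,-1}(2.8962,0.7199,6.2412) = e^{-i·2·2.8962}·d^4_{2,-1}(0.7199)·e^{-i·-1·6.2412}. Compute d first:
With c≡cos(β/2)=0.935914 and s≡sin(β/2)=0.352227, N=[720·2·6·120]^{1/2}=1018.233765
k: max(0,(-1)−(2))=0 … min(4+(-1),4−(2))=2
  k=0: (−1)^3·1018.2338/(72)·0.9359^5·0.3522^3 = -0.443778
  k=1: (−1)^4·1018.2338/(48)·0.9359^3·0.3522^5 = +0.094282
  k=2: (−1)^5·1018.2338/(240)·0.9359^1·0.3522^7 = -0.002671
d^4_{2,-1}(0.7199) = -0.443778 +0.094282 -0.002671 = -0.352166
D = (+0.881963+0.471319i)·(-0.352166)·(+0.999119-0.041973i) = -0.317290-0.152799i

Re=-0.3173 Im=-0.1528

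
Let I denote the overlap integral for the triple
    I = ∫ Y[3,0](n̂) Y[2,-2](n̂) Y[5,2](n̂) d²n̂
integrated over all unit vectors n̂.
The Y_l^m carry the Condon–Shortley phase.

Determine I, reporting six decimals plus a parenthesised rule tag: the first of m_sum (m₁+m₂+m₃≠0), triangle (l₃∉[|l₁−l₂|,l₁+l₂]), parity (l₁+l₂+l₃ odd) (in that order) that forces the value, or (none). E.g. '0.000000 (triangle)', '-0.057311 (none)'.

Checks pass: Σm=0; 10 even; l₃=5∈[1,5].
(2·3+1)(2·2+1)(2·5+1) = 385
Δ: 0! 6! 4! / 11! → 1/2310
sum: t=0:+1/144 = 1/144
3j²(3 2 5; 0 0 0) = Δ·Π!·Σ² = 10/231  (sign -1)
sum: t=0:+1/864 = 1/864
3j²(3 2 5; 0 -2 2) = Δ·Π!·Σ² = 1/66  (sign -1)
combine: 4πI² = 385·10/231·1/66 = 25/99
take √, sign +1: I = 0.14175797
No selection rule forces the value: the integral is nonzero (none).

0.141758 (none)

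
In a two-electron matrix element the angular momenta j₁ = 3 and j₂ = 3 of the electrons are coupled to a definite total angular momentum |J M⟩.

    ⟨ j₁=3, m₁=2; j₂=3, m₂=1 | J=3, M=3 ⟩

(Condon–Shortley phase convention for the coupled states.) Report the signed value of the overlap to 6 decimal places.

-0.577350  (= −√(1/3))

j₁+j₂−J=3  J+j₁−j₂=3  J−j₁+j₂=3  j₁+j₂+J+1=10
(j₁±m₁, j₂±m₂, J±M) = (5,1,4,2,6,0)
P² = 1728
sum k=1..1:
  [1] −1/72 = -1/72
S = -1/72
C² = P²·S² = 1/3 ; C = -0.577350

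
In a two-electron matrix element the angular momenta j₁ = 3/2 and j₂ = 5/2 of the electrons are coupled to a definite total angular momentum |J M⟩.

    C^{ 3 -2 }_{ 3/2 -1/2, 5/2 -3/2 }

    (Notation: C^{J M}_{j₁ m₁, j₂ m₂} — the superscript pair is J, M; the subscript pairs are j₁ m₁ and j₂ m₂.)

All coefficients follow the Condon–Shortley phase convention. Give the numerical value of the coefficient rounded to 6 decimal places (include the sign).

+√(1/12) = +0.288675

√[7·1!2!4!/8! · 1!2!1!4!1!5!] = √(48)
  +(−1)^0/∏(0,1,2,1,0,3)! = 1/12  (running 1/12)
  +(−1)^1/∏(1,0,1,0,1,4)! = -1/24  (running 1/24)
⟨..|..⟩ = √(48)·(1/24) = +0.288675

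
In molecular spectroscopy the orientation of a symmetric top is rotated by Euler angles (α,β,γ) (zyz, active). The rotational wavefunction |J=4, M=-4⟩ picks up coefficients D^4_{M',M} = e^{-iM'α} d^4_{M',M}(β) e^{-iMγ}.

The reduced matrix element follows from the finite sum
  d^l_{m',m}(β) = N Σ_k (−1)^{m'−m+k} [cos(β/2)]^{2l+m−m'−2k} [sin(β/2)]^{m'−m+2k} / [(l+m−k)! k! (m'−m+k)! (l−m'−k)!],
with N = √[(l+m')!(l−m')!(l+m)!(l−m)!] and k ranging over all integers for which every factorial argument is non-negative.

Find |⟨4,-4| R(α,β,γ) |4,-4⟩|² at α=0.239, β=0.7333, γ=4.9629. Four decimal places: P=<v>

P=0.3327

D^4_{-4,-4}(0.2390,0.7333,4.9629) = e^{-i·-4·0.2390}·d^4_{-4,-4}(0.7333)·e^{-i·-4·4.9629}. Compute d first:
c=cos(0.733300/2)=0.933534, s=sin(0.733300/2)=0.358490; N=√[1·40320·1·40320]=40320.000000
k∈{0} keeps every argument non-negative
  k=0: (−1)^0·40320.0000/(40320)·0.9335^8·0.3585^0 = +0.576819
d^4_{-4,-4}(0.7333) = +0.576819
|D^4_{-4,-4}|² = |d^4_{-4,-4}(β)|² = (+0.576819)² = 0.332720 (the z-rotation phases have unit modulus)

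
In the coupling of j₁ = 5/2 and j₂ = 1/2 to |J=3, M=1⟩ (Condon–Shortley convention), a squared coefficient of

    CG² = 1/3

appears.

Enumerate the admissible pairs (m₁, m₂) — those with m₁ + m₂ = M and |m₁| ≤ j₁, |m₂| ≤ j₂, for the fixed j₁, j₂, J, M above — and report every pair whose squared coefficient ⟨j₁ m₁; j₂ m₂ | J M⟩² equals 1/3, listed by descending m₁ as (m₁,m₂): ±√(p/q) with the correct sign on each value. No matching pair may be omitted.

(3/2,-1/2): +√(1/3)

Admissible pairs with m₁+m₂ = M = 1: (1/2,1/2), (3/2,-1/2)
  (m₁,m₂)=(3/2,-1/2): CG² = 1/3, CG = +√(1/3)   ← matches the target
  (m₁,m₂)=(1/2,1/2): CG² = 2/3, CG = +√(2/3)
Pairs with CG² = 1/3: (3/2,-1/2): +√(1/3)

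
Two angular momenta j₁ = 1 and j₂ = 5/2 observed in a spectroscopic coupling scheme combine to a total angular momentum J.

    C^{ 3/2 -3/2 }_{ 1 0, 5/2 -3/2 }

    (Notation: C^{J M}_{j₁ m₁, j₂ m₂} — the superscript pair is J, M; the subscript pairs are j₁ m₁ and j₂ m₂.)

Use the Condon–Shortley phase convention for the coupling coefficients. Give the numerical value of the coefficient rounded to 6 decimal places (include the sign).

-0.516398  (= −√(4/15))

triangle: 2!×0!×3!/6! = 12/720
(j±m)!: 1!×1!×1!×4!×0!×3! = 144
prefactor² = (2J+1)×Δ×N² = 48/5
  k=1: −1/(1!×1!×0!×0!×0!×3!) = -1/6
Σ = -1/6  ⇒  CG² = 48/5×(-1/6)² = 4/15
CG = −√(4/15) = -0.516398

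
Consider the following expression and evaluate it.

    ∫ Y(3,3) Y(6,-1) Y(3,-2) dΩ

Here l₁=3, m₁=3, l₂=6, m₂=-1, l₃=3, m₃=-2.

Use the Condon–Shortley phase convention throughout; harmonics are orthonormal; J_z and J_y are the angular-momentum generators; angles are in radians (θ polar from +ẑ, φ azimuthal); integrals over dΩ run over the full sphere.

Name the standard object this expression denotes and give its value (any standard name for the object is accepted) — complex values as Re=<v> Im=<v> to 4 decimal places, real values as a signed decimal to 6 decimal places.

This is a Gaunt coefficient — the integral of a triple product of spherical harmonics over the sphere.
m-sum 0 ✓  L=12 even ✓  3≤3≤9 ✓
Π(2lᵢ+1) = 7×13×7 = 637
triangle coeff Δ(3,6,3) = 1/12012
Σ_t [3,3]: t=3:−1/1296 = -1/1296
(3j)²=100/3003 [(3 6 3; 0 0 0)], sign=+1
Σ_t [0,0]: t=0:+1/86400 = 1/86400
(3j)²=1/1716 [(3 6 3; 3 -1 -2)], sign=-1
⇒ 4πI² = 175/14157
I = (-1)√(175/14157/(4π)) = -0.03136379

Gaunt coefficient, -0.031364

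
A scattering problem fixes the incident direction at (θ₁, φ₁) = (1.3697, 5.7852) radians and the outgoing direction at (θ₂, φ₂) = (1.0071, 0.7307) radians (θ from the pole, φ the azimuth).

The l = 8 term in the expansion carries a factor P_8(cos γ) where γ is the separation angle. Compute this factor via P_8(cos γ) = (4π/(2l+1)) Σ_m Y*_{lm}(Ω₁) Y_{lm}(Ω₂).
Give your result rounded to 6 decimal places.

Summing Y*_{l m}(θ₁,φ₁)·Y_{l m}(θ₂,φ₂) over m ∈ [−8, 8]; prefactor 4π/(2·8+1) = 0.739198:
  m=-8: Y*=-0.29158 + 0.32680j  Y=0.12168 + 0.05693j  product -0.05408 + 0.02317j
  m=-7: Y*=-0.33616 + 0.12054j  Y=0.13306 + 0.31252j  product -0.08240 - 0.08902j
  m=-6: Y*=0.13219 + 0.02048j  Y=-0.14527 + 0.42664j  product -0.02794 + 0.05342j
  m=-5: Y*=0.28011 + 0.21368j  Y=-0.20962 + 0.11778j  product -0.08388 - 0.01180j
  m=-4: Y*=-0.00843 - 0.01882j  Y=0.18965 + 0.04217j  product -0.00081 - 0.00392j
  m=-3: Y*=0.02551 - 0.33135j  Y=0.20412 + 0.28514j  product 0.09969 - 0.06036j
  m=-2: Y*=0.01651 - 0.02549j  Y=0.00235 - 0.02140j  product -0.00051 - 0.00041j
  m=-1: Y*=-0.28090 + 0.15272j  Y=0.25842 - 0.23159j  product -0.03722 + 0.10452j
  m=+0: Y*=-0.04531 + 0.00000j  Y=0.03047 + 0.00000j  product -0.00138 + 0.00000j
  m=+1: Y*=0.28090 + 0.15272j  Y=-0.25842 - 0.23159j  product -0.03722 - 0.10452j
  m=+2: Y*=0.01651 + 0.02549j  Y=0.00235 + 0.02140j  product -0.00051 + 0.00041j
  m=+3: Y*=-0.02551 - 0.33135j  Y=-0.20412 + 0.28514j  product 0.09969 + 0.06036j
  m=+4: Y*=-0.00843 + 0.01882j  Y=0.18965 - 0.04217j  product -0.00081 + 0.00392j
  m=+5: Y*=-0.28011 + 0.21368j  Y=0.20962 + 0.11778j  product -0.08388 + 0.01180j
  m=+6: Y*=0.13219 - 0.02048j  Y=-0.14527 - 0.42664j  product -0.02794 - 0.05342j
  m=+7: Y*=0.33616 + 0.12054j  Y=-0.13306 + 0.31252j  product -0.08240 + 0.08902j
  m=+8: Y*=-0.29158 - 0.32680j  Y=0.12168 - 0.05693j  product -0.05408 - 0.02317j
Σ over m = -0.37568 + 0.00000j; ×(4π/17) → -0.27771 + 0.00000j. Real part: -0.277706

-0.277706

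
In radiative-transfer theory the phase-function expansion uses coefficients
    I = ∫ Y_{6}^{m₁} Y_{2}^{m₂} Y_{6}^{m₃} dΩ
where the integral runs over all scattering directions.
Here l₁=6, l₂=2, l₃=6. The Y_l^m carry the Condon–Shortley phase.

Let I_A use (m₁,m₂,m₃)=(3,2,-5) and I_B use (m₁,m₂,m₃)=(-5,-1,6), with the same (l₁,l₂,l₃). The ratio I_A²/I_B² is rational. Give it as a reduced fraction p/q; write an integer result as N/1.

5/11

l's match ⇒ only the (l;m) 3-j factors differ between A and B.
A: triangle coeff Δ(6,2,6) = 1/90090; Σ_t [2,2]: t=2:+1/1451520 = 1/1451520; (3j)²=1/91 [(6 2 6; 3 2 -5)], sign=-1
B: triangle coeff Δ(6,2,6) = 1/90090; Σ_t [1,1]: t=1:−1/7257600 = -1/7257600; (3j)²=11/455 [(6 2 6; -5 -1 6)], sign=-1
I_A²/I_B² = (1/91)/(11/455) = 5/11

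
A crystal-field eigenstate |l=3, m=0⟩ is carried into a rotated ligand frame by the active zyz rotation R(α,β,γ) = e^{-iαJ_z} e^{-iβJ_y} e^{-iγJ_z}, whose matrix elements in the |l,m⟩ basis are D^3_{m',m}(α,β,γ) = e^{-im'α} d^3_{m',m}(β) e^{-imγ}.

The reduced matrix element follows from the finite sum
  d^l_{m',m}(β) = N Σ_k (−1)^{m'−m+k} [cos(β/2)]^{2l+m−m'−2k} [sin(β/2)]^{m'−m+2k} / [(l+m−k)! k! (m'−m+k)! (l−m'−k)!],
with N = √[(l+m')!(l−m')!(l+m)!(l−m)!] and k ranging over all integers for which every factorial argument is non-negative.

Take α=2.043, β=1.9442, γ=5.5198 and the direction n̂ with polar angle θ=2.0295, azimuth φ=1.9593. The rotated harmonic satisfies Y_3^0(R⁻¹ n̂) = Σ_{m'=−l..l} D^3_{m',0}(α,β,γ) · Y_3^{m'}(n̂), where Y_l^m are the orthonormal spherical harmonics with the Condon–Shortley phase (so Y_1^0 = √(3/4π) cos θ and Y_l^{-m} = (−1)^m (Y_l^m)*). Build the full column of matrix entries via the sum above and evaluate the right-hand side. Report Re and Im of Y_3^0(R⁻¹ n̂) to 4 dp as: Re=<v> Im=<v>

Re=0.7172 Im=0.0000

Need the full column D^3_{m',0} for m'=−3..3 at α=2.0430, β=1.9442, γ=5.5198.
cos(β/2)=0.563566, sin(β/2)=0.826071
d^3_{-3,0}: single k=3 term ⇒ +0.451234;  D = +0.445881-0.069298i
d^3_{-2,0}: k∈[2..3] ⇒ +0.377029 -0.810065 = -0.433036;  D = +0.253856+0.350824i
d^3_{-1,0}: k∈[1..3] ⇒ +0.162679 -1.048572 +0.750970 = -0.134924;  D = +0.061370-0.120159i
d^3_{0,0}: k∈[0..3] ⇒ +0.032038 -0.619522 +1.331072 -0.317764 = +0.425825;  D = +0.425825+0.000000i
d^3_{1,0}: k∈[0..2] ⇒ -0.162679 +1.048572 -0.750970 = +0.134924;  D = -0.061370-0.120159i
d^3_{2,0}: k∈[0..1] ⇒ +0.377029 -0.810065 = -0.433036;  D = +0.253856-0.350824i
d^3_{3,0}: single k=0 term ⇒ -0.451234;  D = -0.445881-0.069298i
Y_3^{m'}(θ=2.0295,φ=1.9593) and Σ D·Y over m':
  (+0.4459-0.0693i)·(+0.2764+0.1186i)  (+0.2539+0.3508i)·(+0.2594-0.2551i)  (+0.0614-0.1202i)·(+0.0022+0.0053i)  (+0.4258+0.0000i)·(+0.3337+0.0000i)  (-0.0614-0.1202i)·(-0.0022+0.0053i)  (+0.2539-0.3508i)·(+0.2594+0.2551i)  (-0.4459-0.0693i)·(-0.2764+0.1186i)
Y_3^0(R⁻¹ n̂) = +0.717223+0.000000i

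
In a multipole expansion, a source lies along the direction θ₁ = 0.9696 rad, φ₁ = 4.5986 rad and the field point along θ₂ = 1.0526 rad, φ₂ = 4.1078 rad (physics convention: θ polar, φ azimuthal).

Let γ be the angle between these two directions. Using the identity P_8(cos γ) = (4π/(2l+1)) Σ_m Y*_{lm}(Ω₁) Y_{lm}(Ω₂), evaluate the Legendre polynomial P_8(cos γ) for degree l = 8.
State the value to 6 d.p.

-0.397178

Summing Y*_{l m}(θ₁,φ₁)·Y_{l m}(θ₂,φ₂) over m ∈ [−8, 8]; prefactor 4π/(2·8+1) = 0.739198:
  [-8]  conj(Y_{8,-8})(Ω₁) = (0.067636, -0.087061) ; Y_{8,-8}(Ω₂) = (0.020731, -0.165889) ; Δ = (-0.013040, -0.013025)
  [-7]  conj(Y_{8,-7})(Ω₁) = (0.216245, 0.211487) ; Y_{8,-7}(Ω₂) = (-0.338149, 0.176158) ; Δ = (-0.110378, -0.033421)
  [-6]  conj(Y_{8,-6})(Ω₁) = (-0.348955, 0.283768) ; Y_{8,-6}(Ω₂) = (0.383388, 0.202500) ; Δ = (-0.191248, 0.038130)
  [-5]  conj(Y_{8,-5})(Ω₁) = (-0.170021, -0.265873) ; Y_{8,-5}(Ω₂) = (-0.016040, -0.134557) ; Δ = (-0.033048, 0.027142)
  [-4]  conj(Y_{8,-4})(Ω₁) = (-0.093449, 0.045737) ; Y_{8,-4}(Ω₂) = (0.211797, -0.186977) ; Δ = (-0.011240, 0.027160)
  [-3]  conj(Y_{8,-3})(Ω₁) = (-0.123029, -0.346292) ; Y_{8,-3}(Ω₂) = (-0.283929, -0.070377) ; Δ = (0.010561, 0.106981)
  [-2]  conj(Y_{8,-2})(Ω₁) = (0.084721, -0.019620) ; Y_{8,-2}(Ω₂) = (-0.051722, -0.136739) ; Δ = (-0.007065, -0.010570)
  [-1]  conj(Y_{8,-1})(Ω₁) = (-0.037279, -0.326203) ; Y_{8,-1}(Ω₂) = (-0.184108, 0.266477) ; Δ = (0.093789, 0.050122)
  [+0]  conj(Y_{8,0})(Ω₁) = (0.138826, -0.000000) ; Y_{8,0}(Ω₂) = (-0.100621, 0.000000) ; Δ = (-0.013969, 0.000000)
  [+1]  conj(Y_{8,1})(Ω₁) = (0.037279, -0.326203) ; Y_{8,1}(Ω₂) = (0.184108, 0.266477) ; Δ = (0.093789, -0.050122)
  [+2]  conj(Y_{8,2})(Ω₁) = (0.084721, 0.019620) ; Y_{8,2}(Ω₂) = (-0.051722, 0.136739) ; Δ = (-0.007065, 0.010570)
  [+3]  conj(Y_{8,3})(Ω₁) = (0.123029, -0.346292) ; Y_{8,3}(Ω₂) = (0.283929, -0.070377) ; Δ = (0.010561, -0.106981)
  [+4]  conj(Y_{8,4})(Ω₁) = (-0.093449, -0.045737) ; Y_{8,4}(Ω₂) = (0.211797, 0.186977) ; Δ = (-0.011240, -0.027160)
  [+5]  conj(Y_{8,5})(Ω₁) = (0.170021, -0.265873) ; Y_{8,5}(Ω₂) = (0.016040, -0.134557) ; Δ = (-0.033048, -0.027142)
  [+6]  conj(Y_{8,6})(Ω₁) = (-0.348955, -0.283768) ; Y_{8,6}(Ω₂) = (0.383388, -0.202500) ; Δ = (-0.191248, -0.038130)
  [+7]  conj(Y_{8,7})(Ω₁) = (-0.216245, 0.211487) ; Y_{8,7}(Ω₂) = (0.338149, 0.176158) ; Δ = (-0.110378, 0.033421)
  [+8]  conj(Y_{8,8})(Ω₁) = (0.067636, 0.087061) ; Y_{8,8}(Ω₂) = (0.020731, 0.165889) ; Δ = (-0.013040, 0.013025)
Σ over m = (-0.537310, -0.000000); ×(4π/17) → (-0.397178, -0.000000). Real part: -0.397178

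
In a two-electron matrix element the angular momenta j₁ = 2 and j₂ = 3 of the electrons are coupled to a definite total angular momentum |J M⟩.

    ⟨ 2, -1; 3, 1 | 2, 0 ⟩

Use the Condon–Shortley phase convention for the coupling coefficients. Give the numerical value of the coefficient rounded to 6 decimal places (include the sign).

√[5·3!1!3!/8! · 1!3!4!2!2!2!] = √(36/7)
  +(−1)^2/∏(2,1,1,2,0,1)! = 1/4  (running 1/4)
  +(−1)^3/∏(3,0,0,1,1,2)! = -1/12  (running 1/6)
⟨..|..⟩ = √(36/7)·(1/6) = +0.377964

+√(1/7) ≈ +0.377964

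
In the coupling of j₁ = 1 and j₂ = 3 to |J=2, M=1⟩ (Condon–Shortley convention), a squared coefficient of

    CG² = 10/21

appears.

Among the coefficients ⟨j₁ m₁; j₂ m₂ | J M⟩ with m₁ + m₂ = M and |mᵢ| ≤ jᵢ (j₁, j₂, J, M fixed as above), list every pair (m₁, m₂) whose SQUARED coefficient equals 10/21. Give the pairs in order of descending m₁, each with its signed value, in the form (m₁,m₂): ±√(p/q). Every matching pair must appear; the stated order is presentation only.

Admissible pairs with m₁+m₂ = M = 1: (-1,2), (0,1), (1,0)
  (m₁,m₂)=(1,0): CG² = 1/7, CG = +√(1/7)
  (m₁,m₂)=(0,1): CG² = 8/21, CG = −√(8/21)
  (m₁,m₂)=(-1,2): CG² = 10/21, CG = +√(10/21)   ← matches the target
Pairs with CG² = 10/21: (-1,2): +√(10/21)

(-1,2): +√(10/21)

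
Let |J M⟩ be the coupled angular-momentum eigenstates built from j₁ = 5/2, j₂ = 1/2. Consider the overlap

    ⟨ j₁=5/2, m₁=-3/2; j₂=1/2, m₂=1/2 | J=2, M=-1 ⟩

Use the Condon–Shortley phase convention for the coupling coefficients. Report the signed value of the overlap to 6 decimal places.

−√(2/3) = -0.816497

j₁+j₂−J=1  J+j₁−j₂=4  J−j₁+j₂=0  j₁+j₂+J+1=6
(j₁±m₁, j₂±m₂, J±M) = (1,4,1,0,1,3)
P² = 24
sum k=1..1:
  [1] −1/6 = -1/6
S = -1/6
C² = P²·S² = 2/3 ; C = -0.816497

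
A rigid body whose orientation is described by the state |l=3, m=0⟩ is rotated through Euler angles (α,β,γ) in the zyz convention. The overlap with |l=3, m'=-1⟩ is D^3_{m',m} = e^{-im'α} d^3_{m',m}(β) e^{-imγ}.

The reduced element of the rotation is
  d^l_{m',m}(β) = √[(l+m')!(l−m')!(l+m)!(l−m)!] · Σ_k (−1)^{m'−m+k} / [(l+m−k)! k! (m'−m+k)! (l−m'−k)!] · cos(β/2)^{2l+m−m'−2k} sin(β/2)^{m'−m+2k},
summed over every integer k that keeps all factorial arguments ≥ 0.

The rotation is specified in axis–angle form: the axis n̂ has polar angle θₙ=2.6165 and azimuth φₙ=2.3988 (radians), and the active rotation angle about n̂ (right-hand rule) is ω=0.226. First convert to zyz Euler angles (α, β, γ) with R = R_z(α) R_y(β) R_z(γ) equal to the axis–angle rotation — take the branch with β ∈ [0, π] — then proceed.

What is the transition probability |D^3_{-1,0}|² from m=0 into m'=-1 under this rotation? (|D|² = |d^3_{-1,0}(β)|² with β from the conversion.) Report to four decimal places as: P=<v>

P=0.0370

Axis–angle → zyz. n̂ = (sinθₙcosφₙ, sinθₙsinφₙ, cosθₙ) = (-0.369244, +0.339048, -0.865277), ω = 0.2260.
R = I cosω + sinω [n̂]ₓ + (1−cosω) n̂n̂ᵀ gives
  R = [+0.978038, +0.190709, +0.084099; -0.197076, +0.977494, +0.075280; -0.067850, -0.090201, +0.993610]
β = atan2(√(R₁₃²+R₂₃²), R₃₃) = 0.113112; α = atan2(R₂₃, R₁₃) mod 2π = 0.730123; γ = atan2(R₃₂, −R₃₁) mod 2π = 5.357301
D^3_{-1,0}(0.7301,0.1131,5.3573) = e^{-i·-1·0.7301}·d^3_{-1,0}(0.1131)·e^{-i·0·5.3573}. Compute d first:
With c≡cos(β/2)=0.998401 and s≡sin(β/2)=0.056526, N=[2·24·6·6]^{1/2}=41.569219
k∈{1,2,3} keeps every argument non-negative
  k=1: (−1)^0·41.5692/(12)·0.9984^5·0.0565^1 = +0.194250
  k=2: (−1)^1·41.5692/(4)·0.9984^3·0.0565^3 = -0.001868
  k=3: (−1)^2·41.5692/(12)·0.9984^1·0.0565^5 = +0.000002
d^3_{-1,0}(0.1131) = +0.194250 -0.001868 +0.000002 = +0.192384
|D^3_{-1,0}|² = |d^3_{-1,0}(β)|² = (+0.192384)² = 0.037012 (the z-rotation phases have unit modulus)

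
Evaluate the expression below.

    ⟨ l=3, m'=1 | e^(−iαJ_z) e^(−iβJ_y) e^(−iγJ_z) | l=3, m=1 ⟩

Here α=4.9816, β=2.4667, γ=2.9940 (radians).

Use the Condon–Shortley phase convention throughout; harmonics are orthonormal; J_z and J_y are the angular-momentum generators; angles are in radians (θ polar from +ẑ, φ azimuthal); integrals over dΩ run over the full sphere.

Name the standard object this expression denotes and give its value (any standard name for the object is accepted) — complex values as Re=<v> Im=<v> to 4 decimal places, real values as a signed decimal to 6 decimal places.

This is a Wigner D-matrix element — the rotation-matrix element ⟨l m'| R(α,β,γ) |l m⟩ in the angular-momentum basis.
First d^3_{1,1}(β=2.4667), then the phase factors e^{-i(1)α} and e^{-i(1)γ}:
c=cos(2.466700/2)=0.331079, s=sin(2.466700/2)=0.943603; N=√[24·2·24·2]=48.000000
k∈{0,1,2} keeps every argument non-negative
  k=0: (−1)^0·48.0000/(48)·0.3311^6·0.9436^0 = +0.001317
  k=1: (−1)^1·48.0000/(6)·0.3311^4·0.9436^2 = -0.085584
  k=2: (−1)^2·48.0000/(8)·0.3311^2·0.9436^4 = +0.521400
d^3_{1,1}(2.4667) = +0.001317 -0.085584 +0.521400 = +0.437133
D = (+0.265971+0.963981i)·(+0.437133)·(-0.989128-0.147057i) = -0.053032-0.433904i

Wigner D-matrix element, Re=-0.0530 Im=-0.4339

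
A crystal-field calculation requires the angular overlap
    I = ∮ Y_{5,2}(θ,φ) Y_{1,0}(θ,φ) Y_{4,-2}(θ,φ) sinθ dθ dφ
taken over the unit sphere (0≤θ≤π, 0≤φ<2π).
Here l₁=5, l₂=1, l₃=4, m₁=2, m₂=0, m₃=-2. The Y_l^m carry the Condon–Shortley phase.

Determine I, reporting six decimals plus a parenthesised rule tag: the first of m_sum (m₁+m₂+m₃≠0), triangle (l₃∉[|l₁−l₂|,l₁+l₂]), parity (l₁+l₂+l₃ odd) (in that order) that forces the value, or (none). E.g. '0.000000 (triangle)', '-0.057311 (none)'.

0.225034 (none)

m-sum 0 ✓  L=10 even ✓  4≤4≤6 ✓
Π(2lᵢ+1) = 11×3×9 = 297
triangle coeff Δ(5,1,4) = 1/495
Σ_t [1,1]: t=1:−1/576 = -1/576
(3j)²=5/99 [(5 1 4; 0 0 0)], sign=-1
Σ_t [1,1]: t=1:−1/1440 = -1/1440
(3j)²=7/165 [(5 1 4; 2 0 -2)], sign=-1
⇒ 4πI² = 7/11
I = (+1)√(7/11/(4π)) = 0.22503380
No selection rule forces the value: the integral is nonzero (none).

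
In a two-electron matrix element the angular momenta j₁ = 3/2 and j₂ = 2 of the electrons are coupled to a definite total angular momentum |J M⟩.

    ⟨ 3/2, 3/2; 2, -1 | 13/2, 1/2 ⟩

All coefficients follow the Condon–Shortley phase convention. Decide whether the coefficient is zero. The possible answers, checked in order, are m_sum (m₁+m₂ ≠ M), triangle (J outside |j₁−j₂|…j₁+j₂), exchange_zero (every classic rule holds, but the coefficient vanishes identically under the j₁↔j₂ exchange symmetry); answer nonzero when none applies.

m-sum: m₁+m₂ = 3/2+(-1) = 1/2, M = 1/2  ✓
triangle: need |j₁−j₂| ≤ J ≤ j₁+j₂, i.e. J ∈ [1/2, 7/2]; J = 13/2 is outside ✗ ⇒ coefficient is 0

triangle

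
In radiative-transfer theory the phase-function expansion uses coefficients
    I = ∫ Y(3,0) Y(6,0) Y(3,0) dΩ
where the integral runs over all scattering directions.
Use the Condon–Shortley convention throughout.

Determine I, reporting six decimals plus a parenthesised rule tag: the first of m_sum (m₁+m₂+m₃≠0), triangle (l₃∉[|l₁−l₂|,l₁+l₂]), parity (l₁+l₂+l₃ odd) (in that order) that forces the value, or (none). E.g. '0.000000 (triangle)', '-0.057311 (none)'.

0.237088 (none)

m-sum 0 ✓  L=12 even ✓  3≤3≤9 ✓
Π(2lᵢ+1) = 7×13×7 = 637
triangle coeff Δ(3,6,3) = 1/12012
Σ_t [3,3]: t=3:−1/1296 = -1/1296
(3j)²=100/3003 [(3 6 3; 0 0 0)], sign=+1
(m-triple is (0,0,0) — same symbol as above.)
⇒ 4πI² = 10000/14157
I = (+1)√(10000/14157/(4π)) = 0.23708793
No selection rule forces the value: the integral is nonzero (none).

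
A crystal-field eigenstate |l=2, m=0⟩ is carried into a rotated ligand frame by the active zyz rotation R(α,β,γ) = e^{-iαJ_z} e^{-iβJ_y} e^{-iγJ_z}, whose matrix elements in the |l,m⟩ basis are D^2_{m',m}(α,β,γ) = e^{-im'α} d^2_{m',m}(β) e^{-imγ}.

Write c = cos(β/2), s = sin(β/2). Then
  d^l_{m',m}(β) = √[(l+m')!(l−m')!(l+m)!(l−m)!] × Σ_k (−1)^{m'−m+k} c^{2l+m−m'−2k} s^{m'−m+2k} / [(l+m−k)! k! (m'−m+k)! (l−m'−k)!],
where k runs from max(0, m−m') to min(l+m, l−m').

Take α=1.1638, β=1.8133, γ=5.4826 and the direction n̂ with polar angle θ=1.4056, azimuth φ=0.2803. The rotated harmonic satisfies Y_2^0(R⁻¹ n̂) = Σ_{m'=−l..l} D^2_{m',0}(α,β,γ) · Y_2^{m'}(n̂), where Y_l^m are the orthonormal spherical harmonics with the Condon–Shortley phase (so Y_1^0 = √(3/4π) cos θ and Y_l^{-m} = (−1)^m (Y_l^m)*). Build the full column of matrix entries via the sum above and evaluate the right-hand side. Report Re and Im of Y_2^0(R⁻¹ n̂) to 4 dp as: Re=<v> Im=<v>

Re=-0.0101 Im=0.0000

Need the full column D^2_{m',0} for m'=−2..2 at α=1.1638, β=1.8133, γ=5.4826.
cos(β/2)=0.616387, sin(β/2)=0.787443
d^2_{-2,0}: single k=2 term ⇒ +0.577060;  D = -0.396210+0.419543i
d^2_{-1,0}: k∈[1..2] ⇒ +0.451706 -0.737203 = -0.285497;  D = -0.113015-0.262176i
d^2_{0,0}: k∈[0..2] ⇒ +0.144349 -0.942336 +0.384483 = -0.413504;  D = -0.413504+0.000000i
d^2_{1,0}: k∈[0..1] ⇒ -0.451706 +0.737203 = +0.285497;  D = +0.113015-0.262176i
d^2_{2,0}: single k=0 term ⇒ +0.577060;  D = -0.396210-0.419543i
Y_2^{m'}(θ=1.4056,φ=0.2803) and Σ D·Y over m':
  (-0.3962+0.4195i)·(+0.3183-0.1998i)  (-0.1130-0.2622i)·(+0.1204-0.0347i)  (-0.4135+0.0000i)·(-0.2898+0.0000i)  (+0.1130-0.2622i)·(-0.1204-0.0347i)  (-0.3962-0.4195i)·(+0.3183+0.1998i)
Y_2^0(R⁻¹ n̂) = -0.010120+0.000000i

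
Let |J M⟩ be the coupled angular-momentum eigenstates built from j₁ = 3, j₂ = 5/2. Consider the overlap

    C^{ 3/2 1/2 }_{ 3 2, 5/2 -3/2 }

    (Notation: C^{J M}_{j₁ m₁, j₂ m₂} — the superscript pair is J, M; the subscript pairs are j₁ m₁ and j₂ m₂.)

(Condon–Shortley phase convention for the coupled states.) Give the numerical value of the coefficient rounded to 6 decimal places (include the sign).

−√(1/21) = -0.218218

√[4·4!2!1!/8! · 5!1!1!4!2!1!] = √(192/7)
  +(−1)^0/∏(0,4,1,1,1,0)! = 1/24  (running 1/24)
  +(−1)^1/∏(1,3,0,0,2,1)! = -1/12  (running -1/24)
⟨..|..⟩ = √(192/7)·(-1/24) = -0.218218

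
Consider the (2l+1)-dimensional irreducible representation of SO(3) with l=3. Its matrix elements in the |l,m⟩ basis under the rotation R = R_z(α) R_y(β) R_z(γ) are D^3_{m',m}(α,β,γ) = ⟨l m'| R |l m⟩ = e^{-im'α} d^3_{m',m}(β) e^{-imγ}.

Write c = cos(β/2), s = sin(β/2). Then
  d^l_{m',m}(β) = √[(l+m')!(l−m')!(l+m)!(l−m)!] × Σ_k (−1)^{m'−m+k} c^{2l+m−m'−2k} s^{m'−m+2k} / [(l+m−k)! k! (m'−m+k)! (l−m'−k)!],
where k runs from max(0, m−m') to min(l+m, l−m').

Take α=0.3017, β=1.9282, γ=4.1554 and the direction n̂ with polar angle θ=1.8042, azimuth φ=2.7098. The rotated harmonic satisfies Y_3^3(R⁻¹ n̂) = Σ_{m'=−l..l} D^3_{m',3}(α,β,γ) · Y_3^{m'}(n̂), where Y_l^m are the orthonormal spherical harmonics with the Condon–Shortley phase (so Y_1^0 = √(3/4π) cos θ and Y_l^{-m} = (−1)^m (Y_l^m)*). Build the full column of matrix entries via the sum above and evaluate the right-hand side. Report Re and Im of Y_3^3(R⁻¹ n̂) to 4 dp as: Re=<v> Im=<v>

Re=0.2115 Im=-0.0435

Need the full column D^3_{m',3} for m'=−3..3 at α=0.3017, β=1.9282, γ=4.1554.
cos(β/2)=0.570156, sin(β/2)=0.821536
d^3_{-3,3}: single k=6 term ⇒ +0.307440;  D = +0.164745+0.259573i
d^3_{-2,3}: single k=5 term ⇒ +0.522640;  D = +0.398533+0.338119i
d^3_{-1,3}: single k=4 term ⇒ +0.573509;  D = +0.527818+0.224323i
d^3_{0,3}: single k=3 term ⇒ +0.459597;  D = +0.457293+0.045961i
d^3_{1,3}: single k=2 term ⇒ +0.276233;  D = +0.270642-0.055293i
d^3_{2,3}: single k=1 term ⇒ +0.121247;  D = +0.106216-0.058472i
d^3_{3,3}: single k=0 term ⇒ +0.034353;  D = +0.023812-0.024761i
Y_3^{m'}(θ=1.8042,φ=2.7098) and Σ D·Y over m':
  (+0.1647+0.2596i)·(-0.1045-0.3697i)  (+0.3985+0.3381i)·(-0.1454-0.1701i)  (+0.5278+0.2243i)·(+0.2092+0.0964i)  (+0.4573+0.0460i)·(+0.2358+0.0000i)  (+0.2706-0.0553i)·(-0.2092+0.0964i)  (+0.1062-0.0585i)·(-0.1454+0.1701i)  (+0.0238-0.0248i)·(+0.1045-0.3697i)
Y_3^3(R⁻¹ n̂) = +0.211524-0.043494i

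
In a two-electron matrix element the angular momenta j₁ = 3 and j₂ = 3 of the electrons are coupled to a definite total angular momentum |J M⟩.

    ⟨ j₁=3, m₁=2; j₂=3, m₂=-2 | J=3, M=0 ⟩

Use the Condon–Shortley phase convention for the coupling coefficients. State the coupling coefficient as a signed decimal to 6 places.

+0.408248  (= +√(1/6))

triangle: 3!×3!×3!/10! = 216/3628800
(j±m)!: 5!×1!×1!×5!×3!×3! = 518400
prefactor² = (2J+1)×Δ×N² = 216
  k=0: +1/(0!×3!×1!×1!×2!×2!) = 1/24
  k=1: −1/(1!×2!×0!×0!×3!×3!) = -1/72
Σ = 1/36  ⇒  CG² = 216×(1/36)² = 1/6
CG = +√(1/6) = +0.408248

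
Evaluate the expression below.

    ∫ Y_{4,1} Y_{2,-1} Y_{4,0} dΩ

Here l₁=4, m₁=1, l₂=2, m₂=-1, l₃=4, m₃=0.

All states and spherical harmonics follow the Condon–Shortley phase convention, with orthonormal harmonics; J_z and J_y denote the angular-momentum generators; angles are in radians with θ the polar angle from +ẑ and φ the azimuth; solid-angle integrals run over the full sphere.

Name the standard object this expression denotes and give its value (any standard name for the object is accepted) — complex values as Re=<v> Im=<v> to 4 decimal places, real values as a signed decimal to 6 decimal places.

Gaunt coefficient, -0.044869

This is a Gaunt coefficient — the integral of a triple product of spherical harmonics over the sphere.
Rules hold: Σm=0, L=10 even, 2≤4≤6.
N = 9·5·9 = 405
Δ = 2!·6!·2!/11! = 1/13860
Racah Σ t=0..2: t=0:+1/192 t=1:−1/36 t=2:+1/192 = -5/288
⇒ 3j(4 2 4; 0 0 0)² = 20/693, sgn -1
Racah Σ t=0..1: t=0:+1/72 t=1:−1/96 = 1/288
⇒ 3j(4 2 4; 1 -1 0)² = 1/462, sgn +1
4πI² = N·(3j₀)²·(3jₘ)² = 150/5929
I = -1·√(0.0252994/4π) = -0.04486937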